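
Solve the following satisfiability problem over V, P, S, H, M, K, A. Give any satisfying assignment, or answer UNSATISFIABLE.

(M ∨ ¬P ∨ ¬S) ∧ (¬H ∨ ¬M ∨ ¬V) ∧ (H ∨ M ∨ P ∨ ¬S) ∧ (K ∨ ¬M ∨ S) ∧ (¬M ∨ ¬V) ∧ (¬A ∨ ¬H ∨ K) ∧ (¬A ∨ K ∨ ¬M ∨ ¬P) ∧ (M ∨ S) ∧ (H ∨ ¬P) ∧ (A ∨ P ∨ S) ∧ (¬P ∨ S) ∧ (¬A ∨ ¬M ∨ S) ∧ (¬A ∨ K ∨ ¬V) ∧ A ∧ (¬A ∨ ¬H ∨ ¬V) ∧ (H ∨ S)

V = False; P = False; S = True; H = True; M = True; K = True; A = True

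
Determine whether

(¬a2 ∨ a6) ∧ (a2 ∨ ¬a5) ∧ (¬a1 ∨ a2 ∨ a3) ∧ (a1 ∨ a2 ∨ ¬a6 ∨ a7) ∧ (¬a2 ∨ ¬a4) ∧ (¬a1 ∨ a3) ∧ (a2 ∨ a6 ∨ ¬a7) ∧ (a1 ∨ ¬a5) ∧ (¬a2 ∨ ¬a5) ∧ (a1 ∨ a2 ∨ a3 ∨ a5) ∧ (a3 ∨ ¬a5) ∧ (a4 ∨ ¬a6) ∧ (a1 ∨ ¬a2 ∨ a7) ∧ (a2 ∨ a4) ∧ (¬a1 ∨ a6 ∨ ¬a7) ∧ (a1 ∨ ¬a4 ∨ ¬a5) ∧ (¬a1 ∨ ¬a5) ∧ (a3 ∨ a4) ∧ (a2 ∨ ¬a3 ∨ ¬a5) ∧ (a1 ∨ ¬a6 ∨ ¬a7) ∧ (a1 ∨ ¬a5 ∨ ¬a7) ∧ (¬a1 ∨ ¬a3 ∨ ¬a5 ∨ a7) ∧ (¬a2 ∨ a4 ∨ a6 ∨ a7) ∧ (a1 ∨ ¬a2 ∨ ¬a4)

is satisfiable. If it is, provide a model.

Set a1 = True.
  then (¬a1 ∨ a3) forces a3 = True.
  then (¬a1 ∨ ¬a5) forces a5 = False.
Try a2 = True:
  (¬a2 ∨ a6) forces a6 = True.
  (¬a2 ∨ ¬a4) forces a4 = False.
  clause (a4 ∨ ¬a6) is falsified — backtrack.
So a2 = False.
  then (a2 ∨ a4) forces a4 = True.
Set a6 = False.
  then (a2 ∨ a6 ∨ ¬a7) forces a7 = False.
All clauses satisfied.

a1 = True, a2 = False, a3 = True, a4 = True, a5 = False, a6 = False, a7 = False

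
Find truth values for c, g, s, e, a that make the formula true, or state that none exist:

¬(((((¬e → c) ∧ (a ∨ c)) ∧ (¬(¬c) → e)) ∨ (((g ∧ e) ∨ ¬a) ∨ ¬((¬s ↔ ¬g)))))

c = False; g = False; s = False; e = False; a = True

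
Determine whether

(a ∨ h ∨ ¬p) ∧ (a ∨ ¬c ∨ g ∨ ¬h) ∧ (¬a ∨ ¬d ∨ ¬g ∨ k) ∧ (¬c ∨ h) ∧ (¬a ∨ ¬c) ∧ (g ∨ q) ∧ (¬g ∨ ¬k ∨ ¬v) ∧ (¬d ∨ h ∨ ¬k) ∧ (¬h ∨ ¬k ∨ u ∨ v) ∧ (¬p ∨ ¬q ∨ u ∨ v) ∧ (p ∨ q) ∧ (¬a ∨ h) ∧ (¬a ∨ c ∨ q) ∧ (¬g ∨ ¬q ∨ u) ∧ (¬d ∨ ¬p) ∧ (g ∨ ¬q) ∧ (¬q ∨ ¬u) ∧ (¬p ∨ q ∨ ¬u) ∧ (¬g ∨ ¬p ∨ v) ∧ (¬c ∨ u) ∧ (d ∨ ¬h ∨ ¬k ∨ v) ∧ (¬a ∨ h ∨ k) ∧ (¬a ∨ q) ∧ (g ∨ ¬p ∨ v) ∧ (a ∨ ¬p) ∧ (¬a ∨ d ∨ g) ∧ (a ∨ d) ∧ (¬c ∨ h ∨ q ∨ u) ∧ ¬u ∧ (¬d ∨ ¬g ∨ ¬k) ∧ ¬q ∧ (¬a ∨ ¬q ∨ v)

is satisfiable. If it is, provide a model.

UNSATISFIABLE

Case u = True:
  Clause (¬u) is falsified — contradiction.
Case u = False:
  (¬c ∨ u) forces c = False.
  (¬q) forces q = False.
  (g ∨ q) forces g = True.
  (p ∨ q) forces p = True.
  (¬a ∨ c ∨ q) forces a = False.
  Clause (a ∨ ¬p) is falsified — contradiction.
Both cases fail, so the formula is unsatisfiable.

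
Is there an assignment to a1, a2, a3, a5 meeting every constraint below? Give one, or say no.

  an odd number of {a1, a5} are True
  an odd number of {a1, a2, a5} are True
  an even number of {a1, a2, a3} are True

a1 = False; a2 = False; a3 = False; a5 = True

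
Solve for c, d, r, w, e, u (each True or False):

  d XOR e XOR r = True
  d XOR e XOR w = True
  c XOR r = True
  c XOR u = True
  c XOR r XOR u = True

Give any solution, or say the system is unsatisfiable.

c = True; d = False; r = False; w = False; e = True; u = False

d XOR e XOR r = F XOR T XOR F = True ✓
d XOR e XOR w = F XOR T XOR F = True ✓
c XOR r = T XOR F = True ✓
c XOR u = T XOR F = True ✓
c XOR r XOR u = T XOR F XOR F = True ✓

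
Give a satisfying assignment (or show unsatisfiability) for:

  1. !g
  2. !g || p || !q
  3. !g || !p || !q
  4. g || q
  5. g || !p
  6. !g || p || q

Unit clause (!g) forces g = False.
In (g || q) only q is left, so q = True.
In (g || !p) only !p is left, so p = False.
Check each clause:
  (!g): !g holds.
  (!g || p || !q): !g holds.
  (!g || !p || !q): !g holds.
  (g || q): q holds.
  (g || !p): !p holds.
  (!g || p || q): !g holds.
All clauses satisfied.

p=F, g=F, q=T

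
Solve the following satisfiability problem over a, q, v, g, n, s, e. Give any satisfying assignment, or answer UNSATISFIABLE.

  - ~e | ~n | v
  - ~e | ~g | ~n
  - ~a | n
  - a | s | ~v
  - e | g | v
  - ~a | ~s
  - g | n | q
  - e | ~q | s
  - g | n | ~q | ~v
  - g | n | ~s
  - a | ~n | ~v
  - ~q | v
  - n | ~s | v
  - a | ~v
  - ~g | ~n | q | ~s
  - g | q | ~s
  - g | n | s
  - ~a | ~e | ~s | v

a=T, q=F, v=T, g=F, n=T, s=F, e=F

Set a = True.
  then (~a | n) forces n = True.
  then (~a | ~s) forces s = False.
Set q = False.
Set v = True.
Set g = False.
Set e = False.
All clauses satisfied.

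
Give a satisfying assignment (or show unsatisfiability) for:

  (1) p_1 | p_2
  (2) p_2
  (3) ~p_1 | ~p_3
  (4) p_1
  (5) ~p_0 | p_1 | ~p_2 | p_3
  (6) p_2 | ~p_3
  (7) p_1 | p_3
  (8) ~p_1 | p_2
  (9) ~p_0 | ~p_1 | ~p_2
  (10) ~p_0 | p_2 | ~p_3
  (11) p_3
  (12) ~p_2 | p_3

No satisfying assignment exists.

Case p_1 = True:
  (p_2) forces p_2 = True.
  (~p_1 | ~p_3) forces p_3 = False.
  Clause (p_3) is falsified — contradiction.
Case p_1 = False:
  Clause (p_1) is falsified — contradiction.
Both cases fail, so the formula is unsatisfiable.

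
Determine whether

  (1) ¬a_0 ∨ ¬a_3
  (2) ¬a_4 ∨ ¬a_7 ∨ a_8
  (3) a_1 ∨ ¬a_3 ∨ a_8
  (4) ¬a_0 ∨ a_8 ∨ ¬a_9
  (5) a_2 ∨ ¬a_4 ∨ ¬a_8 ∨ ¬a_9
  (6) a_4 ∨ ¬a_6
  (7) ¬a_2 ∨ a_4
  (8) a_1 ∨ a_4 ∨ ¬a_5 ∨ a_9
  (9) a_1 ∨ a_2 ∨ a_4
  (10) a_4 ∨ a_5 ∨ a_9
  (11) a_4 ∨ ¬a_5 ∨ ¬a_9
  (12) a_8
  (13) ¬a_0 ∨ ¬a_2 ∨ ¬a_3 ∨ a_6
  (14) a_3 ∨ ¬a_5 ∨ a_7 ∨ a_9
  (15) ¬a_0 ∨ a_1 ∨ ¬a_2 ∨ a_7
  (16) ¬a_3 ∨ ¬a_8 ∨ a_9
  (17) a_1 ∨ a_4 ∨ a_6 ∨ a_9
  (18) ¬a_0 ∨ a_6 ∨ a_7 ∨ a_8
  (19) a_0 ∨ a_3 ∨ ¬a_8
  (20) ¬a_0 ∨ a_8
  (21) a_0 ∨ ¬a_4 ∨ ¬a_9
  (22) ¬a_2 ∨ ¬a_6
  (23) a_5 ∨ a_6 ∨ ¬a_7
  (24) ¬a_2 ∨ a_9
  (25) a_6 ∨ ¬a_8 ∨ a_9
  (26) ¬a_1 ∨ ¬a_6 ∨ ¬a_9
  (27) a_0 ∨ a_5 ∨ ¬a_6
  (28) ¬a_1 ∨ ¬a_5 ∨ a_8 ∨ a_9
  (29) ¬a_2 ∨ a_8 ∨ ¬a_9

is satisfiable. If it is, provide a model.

a_0 = True; a_1 = True; a_2 = False; a_3 = False; a_4 = True; a_5 = True; a_6 = True; a_7 = True; a_8 = True; a_9 = False

Unit clause (a_8) forces a_8 = True.
Set a_0 = True.
  then (¬a_0 ∨ ¬a_3) forces a_3 = False.
Set a_1 = True.
Set a_2 = False.
Set a_4 = True.
  then (a_2 ∨ ¬a_4 ∨ ¬a_8 ∨ ¬a_9) forces a_9 = False.
  then (a_6 ∨ ¬a_8 ∨ a_9) forces a_6 = True.
Set a_5 = True.
  then (a_3 ∨ ¬a_5 ∨ a_7 ∨ a_9) forces a_7 = True.
All clauses satisfied.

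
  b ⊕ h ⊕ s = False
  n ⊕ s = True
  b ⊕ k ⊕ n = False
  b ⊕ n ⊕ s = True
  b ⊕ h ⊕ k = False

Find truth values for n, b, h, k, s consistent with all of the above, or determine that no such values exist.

Adding constraints 1, 3, 4, 5 mod 2: every variable appears an even number of times on the left, so the left side is 0.
But the right sides sum to 1 (mod 2). 0 ≠ 1 — the system is inconsistent.

No satisfying assignment exists.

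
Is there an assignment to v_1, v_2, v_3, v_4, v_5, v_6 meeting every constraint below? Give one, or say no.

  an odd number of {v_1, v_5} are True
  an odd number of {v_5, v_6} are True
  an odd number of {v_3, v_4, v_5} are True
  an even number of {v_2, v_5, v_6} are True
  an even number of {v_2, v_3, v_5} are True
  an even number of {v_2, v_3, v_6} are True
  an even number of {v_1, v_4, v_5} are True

Adding constraints 2, 5, 6 mod 2: every variable appears an even number of times on the left, so the left side is 0.
But the right sides sum to 1 (mod 2). 0 ≠ 1 — the system is inconsistent.

No satisfying assignment exists.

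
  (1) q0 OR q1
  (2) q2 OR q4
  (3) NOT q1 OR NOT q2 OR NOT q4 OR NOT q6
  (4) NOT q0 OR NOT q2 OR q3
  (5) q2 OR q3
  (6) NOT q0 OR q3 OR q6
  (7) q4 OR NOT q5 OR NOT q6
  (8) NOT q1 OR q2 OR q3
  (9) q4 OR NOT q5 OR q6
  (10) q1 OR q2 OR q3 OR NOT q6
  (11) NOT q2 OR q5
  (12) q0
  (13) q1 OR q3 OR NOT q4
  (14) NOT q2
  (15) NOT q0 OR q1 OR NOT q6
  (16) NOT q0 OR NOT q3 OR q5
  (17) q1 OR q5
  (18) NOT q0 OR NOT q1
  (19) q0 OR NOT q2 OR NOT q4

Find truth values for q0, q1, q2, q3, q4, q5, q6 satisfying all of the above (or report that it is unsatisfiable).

q0=T, q1=F, q2=F, q3=T, q4=T, q5=T, q6=F

Unit clause (q0) forces q0 = True.
Unit clause (NOT q2) forces q2 = False.
In (NOT q0 OR NOT q1) only NOT q1 is left, so q1 = False.
In (q2 OR q4) only q4 is left, so q4 = True.
In (q2 OR q3) only q3 is left, so q3 = True.
In (NOT q0 OR q1 OR NOT q6) only NOT q6 is left, so q6 = False.
In (NOT q0 OR NOT q3 OR q5) only q5 is left, so q5 = True.
All clauses satisfied.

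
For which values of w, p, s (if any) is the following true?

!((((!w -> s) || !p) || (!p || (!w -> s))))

w = False; p = True; s = False

  !((((!w -> s) || !p) || (!p || (!w -> s)))) = True
    ((!w -> s) || !p) || (!p || (!w -> s)) = False
      (!w -> s) || !p = False
        !w -> s = False
          !w = True
        !p = False
      !p || (!w -> s) = False
        !p = False
        !w -> s = False
          !w = True
The formula evaluates to True.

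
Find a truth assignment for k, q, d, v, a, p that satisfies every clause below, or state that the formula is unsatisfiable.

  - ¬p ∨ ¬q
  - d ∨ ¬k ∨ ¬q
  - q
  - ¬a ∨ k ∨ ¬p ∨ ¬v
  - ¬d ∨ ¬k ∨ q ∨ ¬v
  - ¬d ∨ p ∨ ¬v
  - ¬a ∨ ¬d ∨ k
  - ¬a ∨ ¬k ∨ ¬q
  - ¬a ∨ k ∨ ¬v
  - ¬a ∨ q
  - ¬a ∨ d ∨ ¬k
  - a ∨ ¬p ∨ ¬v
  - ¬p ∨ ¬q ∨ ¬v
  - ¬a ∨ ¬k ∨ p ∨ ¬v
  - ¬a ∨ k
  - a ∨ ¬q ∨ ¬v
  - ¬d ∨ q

Unit clause (q) forces q = True.
In (¬p ∨ ¬q) only ¬p is left, so p = False.
Set k = False.
  then (¬a ∨ k) forces a = False.
  then (a ∨ ¬q ∨ ¬v) forces v = False.
Set d = True.
All clauses satisfied.

k = False; q = True; d = True; v = False; a = False; p = False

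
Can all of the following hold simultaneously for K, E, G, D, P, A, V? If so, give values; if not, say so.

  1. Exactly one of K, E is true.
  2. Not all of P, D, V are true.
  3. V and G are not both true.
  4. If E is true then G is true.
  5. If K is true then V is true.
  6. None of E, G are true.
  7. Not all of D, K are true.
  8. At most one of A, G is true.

K: True, E: False, G: False, D: False, P: True, A: True, V: True

  (1) {K, E}: 1 true — exactly one ✓
  (2) {P, D, V}: 2/3 true — not all ✓
  (3) V=T, G=F — not both ✓
  (4) E=F ⇒ G: vacuous ✓
  (5) K=T ⇒ V: T ✓
  (6) {E, G}: 0 true — none ✓
  (7) {D, K}: 1/2 true — not all ✓
  (8) {A, G}: 1 true — at most one ✓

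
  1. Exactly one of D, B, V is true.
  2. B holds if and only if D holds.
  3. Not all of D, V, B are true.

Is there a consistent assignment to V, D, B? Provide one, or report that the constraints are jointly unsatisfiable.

V = True, D = False, B = False

  (1) {D, B, V}: 1 true — exactly one ✓
  (2) B=F, D=F — same ✓
  (3) {D, V, B}: 1/3 true — not all ✓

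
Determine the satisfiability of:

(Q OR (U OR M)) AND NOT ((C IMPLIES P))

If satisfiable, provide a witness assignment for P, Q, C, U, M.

P = False, Q = True, C = True, U = True, M = True

  Q OR (U OR M) = True
    U OR M = True
  NOT ((C IMPLIES P)) = True
    C IMPLIES P = False
Both conjuncts True, so the formula holds.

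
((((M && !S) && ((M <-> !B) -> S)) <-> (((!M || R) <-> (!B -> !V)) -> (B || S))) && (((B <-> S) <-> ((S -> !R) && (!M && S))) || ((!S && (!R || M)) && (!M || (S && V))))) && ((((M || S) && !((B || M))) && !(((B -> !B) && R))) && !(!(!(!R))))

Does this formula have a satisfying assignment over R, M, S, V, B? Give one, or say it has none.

Case M = True: the conjunct !((B || M)) becomes !((B || True)) = False.
Case M = False: the formula simplifies to (!(((!B -> !V) -> (B || S))) && (((B <-> S) <-> ((S -> !R) && S)) || (!S && !R))) && (((S && !B) && !(((B -> !B) && R))) && !(!(!(!R)))).
  S = True: the conjunct !(((!B -> !V) -> (B || S))) becomes !(((!B -> !V) -> True)) = False.
  S = False: the conjunct S is False.
Both cases fail — unsatisfiable.

No satisfying assignment exists.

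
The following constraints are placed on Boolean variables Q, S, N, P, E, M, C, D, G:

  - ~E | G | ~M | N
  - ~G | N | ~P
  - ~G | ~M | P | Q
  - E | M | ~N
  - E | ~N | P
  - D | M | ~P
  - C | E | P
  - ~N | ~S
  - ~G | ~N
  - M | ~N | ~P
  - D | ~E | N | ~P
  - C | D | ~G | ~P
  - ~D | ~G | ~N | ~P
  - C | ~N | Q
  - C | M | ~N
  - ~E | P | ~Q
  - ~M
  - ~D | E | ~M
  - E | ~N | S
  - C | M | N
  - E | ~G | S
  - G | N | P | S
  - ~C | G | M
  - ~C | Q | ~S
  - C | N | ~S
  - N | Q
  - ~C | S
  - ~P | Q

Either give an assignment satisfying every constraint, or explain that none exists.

Unit clause (~M) forces M = False.
Set Q = True.
Try S = False:
  (~C | S) forces C = False.
  (C | M | ~N) forces N = False.
  clause (C | M | N) is falsified — backtrack.
So S = True.
  then (~N | ~S) forces N = False.
  then (C | M | N) forces C = True.
  then (~C | G | M) forces G = True.
  then (~G | N | ~P) forces P = False.
  then (~E | P | ~Q) forces E = False.
Set D = False.
All clauses satisfied.

Q: True; S: True; N: False; P: False; E: False; M: False; C: True; D: False; G: True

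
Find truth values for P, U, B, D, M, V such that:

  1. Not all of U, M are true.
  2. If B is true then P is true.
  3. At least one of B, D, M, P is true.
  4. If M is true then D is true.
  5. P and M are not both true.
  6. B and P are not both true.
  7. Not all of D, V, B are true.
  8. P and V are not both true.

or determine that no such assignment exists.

P = True, U = False, B = False, D = True, M = False, V = False

  (1) {U, M}: 0/2 true — not all ✓
  (2) B=F ⇒ P: vacuous ✓
  (3) {B, D, M, P}: 2 true — at least one ✓
  (4) M=F ⇒ D: vacuous ✓
  (5) P=T, M=F — not both ✓
  (6) B=F, P=T — not both ✓
  (7) {D, V, B}: 1/3 true — not all ✓
  (8) P=T, V=F — not both ✓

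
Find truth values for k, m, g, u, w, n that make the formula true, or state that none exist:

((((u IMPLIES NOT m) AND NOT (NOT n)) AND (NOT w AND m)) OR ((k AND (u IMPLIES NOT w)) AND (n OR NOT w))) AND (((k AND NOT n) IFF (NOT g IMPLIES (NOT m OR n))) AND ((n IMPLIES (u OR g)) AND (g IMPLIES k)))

k = True; m = True; g = True; u = True; w = False; n = False

  (((u IMPLIES NOT m) AND NOT (NOT n)) AND (NOT w AND m)) OR ((k AND (u IMPLIES NOT w)) AND (n OR NOT w)) = True
    ((u IMPLIES NOT m) AND NOT (NOT n)) AND (NOT w AND m) = False
      (u IMPLIES NOT m) AND NOT (NOT n) = False
        u IMPLIES NOT m = False
          NOT m = False
        NOT (NOT n) = False
          NOT n = True
      NOT w AND m = True
        NOT w = True
    (k AND (u IMPLIES NOT w)) AND (n OR NOT w) = True
      k AND (u IMPLIES NOT w) = True
        u IMPLIES NOT w = True
          NOT w = True
      n OR NOT w = True
        NOT w = True
  ((k AND NOT n) IFF (NOT g IMPLIES (NOT m OR n))) AND ((n IMPLIES (u OR g)) AND (g IMPLIES k)) = True
    (k AND NOT n) IFF (NOT g IMPLIES (NOT m OR n)) = True
      k AND NOT n = True
        NOT n = True
      NOT g IMPLIES (NOT m OR n) = True
        NOT g = False
        NOT m OR n = False
          NOT m = False
    (n IMPLIES (u OR g)) AND (g IMPLIES k) = True
      n IMPLIES (u OR g) = True
        u OR g = True
      g IMPLIES k = True
Both conjuncts True, so the formula holds.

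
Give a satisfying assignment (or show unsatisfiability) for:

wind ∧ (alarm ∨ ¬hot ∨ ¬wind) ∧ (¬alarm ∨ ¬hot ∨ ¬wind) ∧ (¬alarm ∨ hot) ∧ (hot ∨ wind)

wind: True; alarm: False; hot: False

Unit clause (wind) forces wind = True.
Set alarm = False.
  then (alarm ∨ ¬hot ∨ ¬wind) forces hot = False.
All clauses satisfied.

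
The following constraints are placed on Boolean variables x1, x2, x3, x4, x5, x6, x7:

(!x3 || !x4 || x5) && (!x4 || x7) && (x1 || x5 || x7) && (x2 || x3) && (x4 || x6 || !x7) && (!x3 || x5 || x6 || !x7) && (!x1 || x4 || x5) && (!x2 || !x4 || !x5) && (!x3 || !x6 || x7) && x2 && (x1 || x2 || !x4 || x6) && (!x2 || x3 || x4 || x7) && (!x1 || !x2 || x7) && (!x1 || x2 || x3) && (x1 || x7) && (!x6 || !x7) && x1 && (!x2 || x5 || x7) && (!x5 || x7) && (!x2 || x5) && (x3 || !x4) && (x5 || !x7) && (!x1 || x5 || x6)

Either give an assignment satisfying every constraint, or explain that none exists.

Unsatisfiable — no assignment works.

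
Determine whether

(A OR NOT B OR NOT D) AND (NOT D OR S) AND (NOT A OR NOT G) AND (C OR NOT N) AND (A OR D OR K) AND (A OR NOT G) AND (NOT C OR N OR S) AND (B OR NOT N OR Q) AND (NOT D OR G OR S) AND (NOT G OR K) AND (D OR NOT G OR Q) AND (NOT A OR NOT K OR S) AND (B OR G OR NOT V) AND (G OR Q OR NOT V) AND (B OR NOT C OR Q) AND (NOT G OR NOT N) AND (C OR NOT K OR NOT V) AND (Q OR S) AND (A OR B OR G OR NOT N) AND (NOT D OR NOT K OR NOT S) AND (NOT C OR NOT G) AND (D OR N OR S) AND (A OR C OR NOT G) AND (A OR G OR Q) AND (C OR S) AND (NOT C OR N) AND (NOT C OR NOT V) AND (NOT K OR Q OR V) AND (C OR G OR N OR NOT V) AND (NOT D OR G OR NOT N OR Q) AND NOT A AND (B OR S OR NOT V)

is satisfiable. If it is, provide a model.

C = True, V = False, A = False, Q = True, B = True, K = True, S = False, G = False, D = False, N = True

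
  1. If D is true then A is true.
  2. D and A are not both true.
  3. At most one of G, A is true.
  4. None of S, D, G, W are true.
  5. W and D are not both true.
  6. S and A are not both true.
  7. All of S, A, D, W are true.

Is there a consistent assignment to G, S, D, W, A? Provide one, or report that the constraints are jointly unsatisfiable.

Unsatisfiable

Case S = True:
  Constraint (4) is violated (S=T) — contradiction.
Case S = False:
  Constraint (7) is violated (S=F) — contradiction.
Both cases fail — unsatisfiable.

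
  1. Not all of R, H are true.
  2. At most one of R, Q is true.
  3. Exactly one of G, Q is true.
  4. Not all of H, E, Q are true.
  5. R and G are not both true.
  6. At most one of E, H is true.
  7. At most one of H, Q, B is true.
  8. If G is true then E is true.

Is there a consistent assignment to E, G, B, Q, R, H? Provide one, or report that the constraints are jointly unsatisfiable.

E=T, G=F, B=F, Q=T, R=F, H=F

  (1) {R, H}: 0/2 true — not all ✓
  (2) {R, Q}: 1 true — at most one ✓
  (3) {G, Q}: 1 true — exactly one ✓
  (4) {H, E, Q}: 2/3 true — not all ✓
  (5) R=F, G=F — not both ✓
  (6) {E, H}: 1 true — at most one ✓
  (7) {H, Q, B}: 1 true — at most one ✓
  (8) G=F ⇒ E: vacuous ✓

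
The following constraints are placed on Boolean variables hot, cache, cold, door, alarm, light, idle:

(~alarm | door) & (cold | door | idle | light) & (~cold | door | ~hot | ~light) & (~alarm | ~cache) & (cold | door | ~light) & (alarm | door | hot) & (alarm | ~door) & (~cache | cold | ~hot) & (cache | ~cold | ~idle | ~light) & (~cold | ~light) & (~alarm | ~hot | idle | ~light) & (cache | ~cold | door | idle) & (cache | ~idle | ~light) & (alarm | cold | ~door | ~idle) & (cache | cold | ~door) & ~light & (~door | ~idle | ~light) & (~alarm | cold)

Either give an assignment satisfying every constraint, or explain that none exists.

hot = True, cache = False, cold = True, door = False, alarm = False, light = False, idle = True

Unit clause (~light) forces light = False.
Set hot = True.
Set cache = False.
Set cold = True.
Set door = False.
  then (~alarm | door) forces alarm = False.
  then (cache | ~cold | door | idle) forces idle = True.
All clauses satisfied.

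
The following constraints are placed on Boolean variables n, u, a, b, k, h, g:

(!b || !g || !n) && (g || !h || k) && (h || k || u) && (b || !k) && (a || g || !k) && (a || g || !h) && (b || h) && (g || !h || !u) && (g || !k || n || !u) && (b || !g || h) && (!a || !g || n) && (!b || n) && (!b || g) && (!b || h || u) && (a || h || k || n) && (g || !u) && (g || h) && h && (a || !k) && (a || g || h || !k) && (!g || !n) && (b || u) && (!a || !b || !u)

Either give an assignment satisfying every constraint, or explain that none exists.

n: False; u: True; a: False; b: False; k: False; h: True; g: True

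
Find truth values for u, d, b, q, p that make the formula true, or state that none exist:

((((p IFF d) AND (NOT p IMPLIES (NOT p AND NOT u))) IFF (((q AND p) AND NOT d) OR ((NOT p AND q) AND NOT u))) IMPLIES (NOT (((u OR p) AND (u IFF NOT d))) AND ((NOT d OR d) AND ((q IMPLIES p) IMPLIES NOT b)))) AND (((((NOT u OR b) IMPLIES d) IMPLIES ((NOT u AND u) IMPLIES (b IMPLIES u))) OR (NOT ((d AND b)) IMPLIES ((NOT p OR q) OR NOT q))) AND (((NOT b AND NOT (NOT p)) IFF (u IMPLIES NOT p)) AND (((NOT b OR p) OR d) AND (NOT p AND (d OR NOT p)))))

Unsatisfiable

Case p = True: the conjunct NOT p is False.
Case p = False: the conjunct (NOT b AND NOT (NOT p)) IFF (u IMPLIES NOT p) becomes (NOT b AND False) IFF (u IMPLIES True) = False.
Both cases fail — unsatisfiable.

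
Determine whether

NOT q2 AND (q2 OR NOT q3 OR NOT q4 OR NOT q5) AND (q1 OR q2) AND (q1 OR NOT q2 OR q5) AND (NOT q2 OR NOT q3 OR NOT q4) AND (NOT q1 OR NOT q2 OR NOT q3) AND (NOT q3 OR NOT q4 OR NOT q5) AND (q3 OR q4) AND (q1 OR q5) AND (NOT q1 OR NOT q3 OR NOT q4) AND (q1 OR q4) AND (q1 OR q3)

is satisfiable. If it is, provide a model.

q1 = True, q2 = False, q3 = True, q4 = False, q5 = False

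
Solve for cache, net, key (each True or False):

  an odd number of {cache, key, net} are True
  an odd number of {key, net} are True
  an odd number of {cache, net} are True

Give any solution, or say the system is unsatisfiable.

cache = False; net = True; key = False

{cache, key, net}: 1 true → odd ✓
{key, net}: 1 true → odd ✓
{cache, net}: 1 true → odd ✓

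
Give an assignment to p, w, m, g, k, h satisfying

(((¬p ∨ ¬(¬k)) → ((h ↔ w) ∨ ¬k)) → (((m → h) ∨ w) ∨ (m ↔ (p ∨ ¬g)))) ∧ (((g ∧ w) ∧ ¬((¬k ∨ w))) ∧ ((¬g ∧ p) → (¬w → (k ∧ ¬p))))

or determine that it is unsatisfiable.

Case w = True: the conjunct ¬((¬k ∨ w)) becomes ¬((¬k ∨ True)) = False.
Case w = False: the conjunct w is False.
Both cases fail — unsatisfiable.

The formula is unsatisfiable.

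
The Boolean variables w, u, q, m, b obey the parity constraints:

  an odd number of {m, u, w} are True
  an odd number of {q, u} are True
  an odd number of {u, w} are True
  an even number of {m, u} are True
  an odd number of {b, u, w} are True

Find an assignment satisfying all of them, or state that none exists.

w = True, u = False, q = True, m = False, b = False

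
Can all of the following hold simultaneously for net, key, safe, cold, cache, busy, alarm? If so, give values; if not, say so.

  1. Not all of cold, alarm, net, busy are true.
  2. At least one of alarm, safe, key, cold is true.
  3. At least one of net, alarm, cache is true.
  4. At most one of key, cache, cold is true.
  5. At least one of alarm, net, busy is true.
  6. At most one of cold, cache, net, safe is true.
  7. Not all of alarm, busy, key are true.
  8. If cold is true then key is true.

net = False, key = False, safe = False, cold = False, cache = False, busy = False, alarm = True

  (1) {cold, alarm, net, busy}: 1/4 true — not all ✓
  (2) {alarm, safe, key, cold}: 1 true — at least one ✓
  (3) {net, alarm, cache}: 1 true — at least one ✓
  (4) {key, cache, cold}: 0 true — at most one ✓
  (5) {alarm, net, busy}: 1 true — at least one ✓
  (6) {cold, cache, net, safe}: 0 true — at most one ✓
  (7) {alarm, busy, key}: 1/3 true — not all ✓
  (8) cold=F ⇒ key: vacuous ✓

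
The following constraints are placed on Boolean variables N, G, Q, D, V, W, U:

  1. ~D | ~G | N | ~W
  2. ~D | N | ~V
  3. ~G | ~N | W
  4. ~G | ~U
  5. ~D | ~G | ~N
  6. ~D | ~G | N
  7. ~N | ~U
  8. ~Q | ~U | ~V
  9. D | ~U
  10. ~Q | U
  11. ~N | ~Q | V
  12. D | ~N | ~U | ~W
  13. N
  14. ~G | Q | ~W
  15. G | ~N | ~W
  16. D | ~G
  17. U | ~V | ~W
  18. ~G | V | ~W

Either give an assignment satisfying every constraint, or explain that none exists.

N: True; G: False; Q: False; D: False; V: False; W: False; U: False

Unit clause (N) forces N = True.
In (~N | ~U) only ~U is left, so U = False.
In (~Q | U) only ~Q is left, so Q = False.
Set G = False.
  then (G | ~N | ~W) forces W = False.
Set D = False.
Set V = False.
All clauses satisfied.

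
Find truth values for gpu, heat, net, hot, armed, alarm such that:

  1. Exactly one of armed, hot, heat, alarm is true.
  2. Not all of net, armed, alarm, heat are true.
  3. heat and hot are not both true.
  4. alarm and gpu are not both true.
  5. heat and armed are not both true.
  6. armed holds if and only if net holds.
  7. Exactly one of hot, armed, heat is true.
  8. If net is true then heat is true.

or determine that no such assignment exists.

gpu = True, heat = True, net = False, hot = False, armed = False, alarm = False

  (1) {armed, hot, heat, alarm}: 1 true — exactly one ✓
  (2) {net, armed, alarm, heat}: 1/4 true — not all ✓
  (3) heat=T, hot=F — not both ✓
  (4) alarm=F, gpu=T — not both ✓
  (5) heat=T, armed=F — not both ✓
  (6) armed=F, net=F — same ✓
  (7) {hot, armed, heat}: 1 true — exactly one ✓
  (8) net=F ⇒ heat: vacuous ✓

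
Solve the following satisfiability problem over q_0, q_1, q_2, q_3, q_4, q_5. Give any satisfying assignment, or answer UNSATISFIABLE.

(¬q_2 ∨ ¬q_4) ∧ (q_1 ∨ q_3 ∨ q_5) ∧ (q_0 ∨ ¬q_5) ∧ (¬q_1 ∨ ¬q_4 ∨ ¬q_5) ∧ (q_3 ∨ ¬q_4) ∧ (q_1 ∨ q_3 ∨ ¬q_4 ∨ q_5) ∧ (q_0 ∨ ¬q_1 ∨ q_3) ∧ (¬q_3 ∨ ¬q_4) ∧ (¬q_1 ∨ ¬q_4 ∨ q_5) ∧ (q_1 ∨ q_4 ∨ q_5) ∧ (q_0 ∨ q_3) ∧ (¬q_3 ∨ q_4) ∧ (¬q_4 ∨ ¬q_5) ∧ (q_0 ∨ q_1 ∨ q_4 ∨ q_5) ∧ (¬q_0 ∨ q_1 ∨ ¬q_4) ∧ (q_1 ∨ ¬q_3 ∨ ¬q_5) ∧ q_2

q_0 = True, q_1 = True, q_2 = True, q_3 = False, q_4 = False, q_5 = True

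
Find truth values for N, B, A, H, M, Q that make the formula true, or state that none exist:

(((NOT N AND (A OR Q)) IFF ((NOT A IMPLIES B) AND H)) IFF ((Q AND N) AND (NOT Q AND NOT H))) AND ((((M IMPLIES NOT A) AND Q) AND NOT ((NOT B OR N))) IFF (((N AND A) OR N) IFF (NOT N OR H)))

N: False, B: False, A: True, H: False, M: True, Q: False

  ((NOT N AND (A OR Q)) IFF ((NOT A IMPLIES B) AND H)) IFF ((Q AND N) AND (NOT Q AND NOT H)) = True
    (NOT N AND (A OR Q)) IFF ((NOT A IMPLIES B) AND H) = False
      NOT N AND (A OR Q) = True
        NOT N = True
        A OR Q = True
      (NOT A IMPLIES B) AND H = False
        NOT A IMPLIES B = True
          NOT A = False
    (Q AND N) AND (NOT Q AND NOT H) = False
      Q AND N = False
      NOT Q AND NOT H = True
        NOT Q = True
        NOT H = True
  (((M IMPLIES NOT A) AND Q) AND NOT ((NOT B OR N))) IFF (((N AND A) OR N) IFF (NOT N OR H)) = True
    ((M IMPLIES NOT A) AND Q) AND NOT ((NOT B OR N)) = False
      (M IMPLIES NOT A) AND Q = False
        M IMPLIES NOT A = False
          NOT A = False
      NOT ((NOT B OR N)) = False
        NOT B OR N = True
          NOT B = True
    ((N AND A) OR N) IFF (NOT N OR H) = False
      (N AND A) OR N = False
        N AND A = False
      NOT N OR H = True
        NOT N = True
Both conjuncts True, so the formula holds.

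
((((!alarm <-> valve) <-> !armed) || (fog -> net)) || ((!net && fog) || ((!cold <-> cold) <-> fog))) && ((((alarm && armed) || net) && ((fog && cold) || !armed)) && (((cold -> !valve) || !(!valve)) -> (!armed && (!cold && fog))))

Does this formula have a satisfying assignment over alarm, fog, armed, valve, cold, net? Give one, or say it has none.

alarm = False; fog = True; armed = False; valve = False; cold = False; net = True

  (((!alarm <-> valve) <-> !armed) || (fog -> net)) || ((!net && fog) || ((!cold <-> cold) <-> fog)) = True
    ((!alarm <-> valve) <-> !armed) || (fog -> net) = True
      (!alarm <-> valve) <-> !armed = False
        !alarm <-> valve = False
          !alarm = True
        !armed = True
      fog -> net = True
    (!net && fog) || ((!cold <-> cold) <-> fog) = False
      !net && fog = False
        !net = False
      (!cold <-> cold) <-> fog = False
        !cold <-> cold = False
          !cold = True
  (((alarm && armed) || net) && ((fog && cold) || !armed)) && (((cold -> !valve) || !(!valve)) -> (!armed && (!cold && fog))) = True
    ((alarm && armed) || net) && ((fog && cold) || !armed) = True
      (alarm && armed) || net = True
        alarm && armed = False
      (fog && cold) || !armed = True
        fog && cold = False
        !armed = True
    ((cold -> !valve) || !(!valve)) -> (!armed && (!cold && fog)) = True
      (cold -> !valve) || !(!valve) = True
        cold -> !valve = True
          !valve = True
        !(!valve) = False
          !valve = True
      !armed && (!cold && fog) = True
        !armed = True
        !cold && fog = True
          !cold = True
Both conjuncts True, so the formula holds.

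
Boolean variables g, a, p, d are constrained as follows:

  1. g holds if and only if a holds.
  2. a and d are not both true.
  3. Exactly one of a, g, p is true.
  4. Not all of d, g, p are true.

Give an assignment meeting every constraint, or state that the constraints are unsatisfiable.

g = False, a = False, p = True, d = False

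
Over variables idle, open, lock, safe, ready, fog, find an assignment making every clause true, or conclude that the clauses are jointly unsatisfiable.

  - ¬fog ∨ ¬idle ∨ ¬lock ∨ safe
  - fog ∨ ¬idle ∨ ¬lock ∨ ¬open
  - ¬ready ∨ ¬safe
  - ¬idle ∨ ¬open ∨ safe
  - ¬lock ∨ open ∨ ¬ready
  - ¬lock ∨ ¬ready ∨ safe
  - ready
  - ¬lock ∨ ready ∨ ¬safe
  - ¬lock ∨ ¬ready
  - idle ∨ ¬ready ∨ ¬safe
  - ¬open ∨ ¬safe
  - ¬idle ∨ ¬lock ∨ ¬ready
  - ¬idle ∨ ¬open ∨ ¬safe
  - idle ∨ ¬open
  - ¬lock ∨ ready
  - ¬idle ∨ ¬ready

idle = False, open = False, lock = False, safe = False, ready = True, fog = True

Unit clause (ready) forces ready = True.
In (¬lock ∨ ¬ready) only ¬lock is left, so lock = False.
In (¬idle ∨ ¬ready) only ¬idle is left, so idle = False.
In (¬ready ∨ ¬safe) only ¬safe is left, so safe = False.
In (idle ∨ ¬open) only ¬open is left, so open = False.
Set fog = True.
All clauses satisfied.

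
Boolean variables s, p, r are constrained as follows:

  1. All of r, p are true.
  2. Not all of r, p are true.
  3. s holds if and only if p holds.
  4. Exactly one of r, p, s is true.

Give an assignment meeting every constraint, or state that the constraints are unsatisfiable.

Case p = True:
  (1) forces r = True.
  Constraint (2) is violated (r=T, p=T) — contradiction.
Case p = False:
  Constraint (1) is violated (p=F) — contradiction.
Both cases fail — unsatisfiable.

The formula is unsatisfiable.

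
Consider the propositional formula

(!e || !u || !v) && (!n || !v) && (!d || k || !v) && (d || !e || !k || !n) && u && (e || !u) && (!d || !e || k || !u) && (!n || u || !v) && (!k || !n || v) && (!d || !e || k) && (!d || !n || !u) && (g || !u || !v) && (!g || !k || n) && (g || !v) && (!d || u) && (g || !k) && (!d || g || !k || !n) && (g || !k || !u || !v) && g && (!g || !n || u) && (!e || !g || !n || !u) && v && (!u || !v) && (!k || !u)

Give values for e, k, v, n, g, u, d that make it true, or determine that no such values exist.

UNSATISFIABLE

Case v = True:
  (!n || !v) forces n = False.
  (u) forces u = True.
  Clause (!u || !v) is falsified — contradiction.
Case v = False:
  Clause (v) is falsified — contradiction.
Both cases fail, so the formula is unsatisfiable.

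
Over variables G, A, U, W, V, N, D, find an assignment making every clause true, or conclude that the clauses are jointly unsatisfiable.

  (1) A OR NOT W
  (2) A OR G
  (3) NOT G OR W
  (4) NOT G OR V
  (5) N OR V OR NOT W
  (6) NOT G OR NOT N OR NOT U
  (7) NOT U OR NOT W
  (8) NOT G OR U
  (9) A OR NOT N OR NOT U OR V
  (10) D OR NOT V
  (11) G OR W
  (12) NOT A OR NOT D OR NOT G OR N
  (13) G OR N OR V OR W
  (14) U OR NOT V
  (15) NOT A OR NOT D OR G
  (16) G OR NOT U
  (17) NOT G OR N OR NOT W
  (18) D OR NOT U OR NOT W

Set G = False.
  then (A OR G) forces A = True.
  then (G OR W) forces W = True.
  then (NOT A OR NOT D OR G) forces D = False.
  then (G OR NOT U) forces U = False.
  then (D OR NOT V) forces V = False.
  then (N OR V OR NOT W) forces N = True.
All clauses satisfied.

G=F, A=T, U=F, W=T, V=F, N=T, D=F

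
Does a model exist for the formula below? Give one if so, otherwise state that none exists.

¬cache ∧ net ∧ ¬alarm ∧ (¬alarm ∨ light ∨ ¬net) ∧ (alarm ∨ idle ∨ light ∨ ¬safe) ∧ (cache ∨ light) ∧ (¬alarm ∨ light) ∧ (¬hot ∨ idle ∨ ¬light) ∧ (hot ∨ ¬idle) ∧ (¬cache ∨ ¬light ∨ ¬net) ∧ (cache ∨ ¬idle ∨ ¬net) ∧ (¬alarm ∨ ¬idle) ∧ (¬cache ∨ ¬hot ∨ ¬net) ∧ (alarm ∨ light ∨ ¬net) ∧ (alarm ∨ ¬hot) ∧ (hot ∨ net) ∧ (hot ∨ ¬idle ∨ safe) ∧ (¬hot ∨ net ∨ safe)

hot: False, cache: False, safe: True, alarm: False, idle: False, light: True, net: True

Unit clause (¬cache) forces cache = False.
Unit clause (net) forces net = True.
Unit clause (¬alarm) forces alarm = False.
In (cache ∨ light) only light is left, so light = True.
In (cache ∨ ¬idle ∨ ¬net) only ¬idle is left, so idle = False.
In (alarm ∨ ¬hot) only ¬hot is left, so hot = False.
Set safe = True.
All clauses satisfied.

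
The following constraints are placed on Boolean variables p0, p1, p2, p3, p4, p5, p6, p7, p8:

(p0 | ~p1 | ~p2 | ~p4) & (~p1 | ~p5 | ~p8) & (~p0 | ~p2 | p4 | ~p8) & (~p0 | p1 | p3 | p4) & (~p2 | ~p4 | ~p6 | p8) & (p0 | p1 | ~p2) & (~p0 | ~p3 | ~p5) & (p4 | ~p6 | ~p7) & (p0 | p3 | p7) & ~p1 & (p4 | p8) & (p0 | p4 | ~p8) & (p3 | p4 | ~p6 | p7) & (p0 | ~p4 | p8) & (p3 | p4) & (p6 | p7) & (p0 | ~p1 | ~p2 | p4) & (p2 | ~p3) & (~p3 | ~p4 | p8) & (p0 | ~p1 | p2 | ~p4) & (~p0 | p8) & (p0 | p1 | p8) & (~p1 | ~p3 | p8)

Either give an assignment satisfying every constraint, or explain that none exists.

Unit clause (~p1) forces p1 = False.
Set p0 = True.
  then (~p0 | p8) forces p8 = True.
Set p2 = True.
  then (~p0 | ~p2 | p4 | ~p8) forces p4 = True.
Set p3 = False.
Set p5 = False.
Set p6 = True.
Set p7 = True.
All clauses satisfied.

p0: True, p1: False, p2: True, p3: False, p4: True, p5: False, p6: True, p7: True, p8: True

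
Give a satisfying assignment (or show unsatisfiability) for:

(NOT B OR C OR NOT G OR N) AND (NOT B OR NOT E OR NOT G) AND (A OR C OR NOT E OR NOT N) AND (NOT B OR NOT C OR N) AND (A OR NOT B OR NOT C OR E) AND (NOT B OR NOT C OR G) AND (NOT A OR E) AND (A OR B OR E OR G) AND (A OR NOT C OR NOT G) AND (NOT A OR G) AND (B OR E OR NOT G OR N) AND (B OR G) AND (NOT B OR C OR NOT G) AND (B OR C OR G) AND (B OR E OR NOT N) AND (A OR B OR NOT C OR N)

N=F, B=F, A=T, E=T, G=T, C=F

Set N = False.
Set B = False.
  then (B OR G) forces G = True.
  then (B OR E OR NOT G OR N) forces E = True.
Set A = True.
Set C = False.
All clauses satisfied.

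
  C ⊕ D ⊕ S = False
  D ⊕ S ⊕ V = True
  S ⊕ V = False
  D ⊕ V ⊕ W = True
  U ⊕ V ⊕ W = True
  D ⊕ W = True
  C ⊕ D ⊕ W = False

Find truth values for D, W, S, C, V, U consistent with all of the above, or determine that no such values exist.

D = True; W = False; S = False; C = True; V = False; U = True

C ⊕ D ⊕ S = T ⊕ T ⊕ F = False ✓
D ⊕ S ⊕ V = T ⊕ F ⊕ F = True ✓
S ⊕ V = F ⊕ F = False ✓
D ⊕ V ⊕ W = T ⊕ F ⊕ F = True ✓
U ⊕ V ⊕ W = T ⊕ F ⊕ F = True ✓
D ⊕ W = T ⊕ F = True ✓
C ⊕ D ⊕ W = T ⊕ T ⊕ F = False ✓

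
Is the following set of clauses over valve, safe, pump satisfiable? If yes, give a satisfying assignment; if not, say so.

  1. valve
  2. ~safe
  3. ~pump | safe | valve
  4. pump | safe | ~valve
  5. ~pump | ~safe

valve: True, safe: False, pump: True

Unit clause (valve) forces valve = True.
Unit clause (~safe) forces safe = False.
In (pump | safe | ~valve) only pump is left, so pump = True.
All clauses satisfied.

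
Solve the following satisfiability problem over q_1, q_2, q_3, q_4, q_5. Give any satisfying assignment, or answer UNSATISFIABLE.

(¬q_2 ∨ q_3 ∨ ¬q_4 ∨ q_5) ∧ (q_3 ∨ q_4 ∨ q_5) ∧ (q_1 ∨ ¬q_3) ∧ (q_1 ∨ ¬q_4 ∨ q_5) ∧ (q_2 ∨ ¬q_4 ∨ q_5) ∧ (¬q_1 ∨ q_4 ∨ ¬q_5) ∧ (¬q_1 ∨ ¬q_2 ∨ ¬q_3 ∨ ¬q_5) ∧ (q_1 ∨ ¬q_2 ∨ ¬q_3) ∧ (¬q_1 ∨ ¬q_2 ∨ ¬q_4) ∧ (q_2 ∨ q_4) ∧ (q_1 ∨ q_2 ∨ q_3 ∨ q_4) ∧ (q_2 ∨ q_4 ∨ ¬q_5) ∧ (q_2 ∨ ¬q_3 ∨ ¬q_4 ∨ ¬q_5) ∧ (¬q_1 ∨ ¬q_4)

Set q_1 = False.
  then (q_1 ∨ ¬q_3) forces q_3 = False.
Set q_2 = False.
  then (q_2 ∨ q_4) forces q_4 = True.
  then (q_1 ∨ ¬q_4 ∨ q_5) forces q_5 = True.
All clauses satisfied.

q_1 = False, q_2 = False, q_3 = False, q_4 = True, q_5 = True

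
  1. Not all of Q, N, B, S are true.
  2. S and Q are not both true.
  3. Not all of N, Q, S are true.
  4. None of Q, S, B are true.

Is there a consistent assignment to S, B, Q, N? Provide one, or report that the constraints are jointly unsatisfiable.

S = False; B = False; Q = False; N = False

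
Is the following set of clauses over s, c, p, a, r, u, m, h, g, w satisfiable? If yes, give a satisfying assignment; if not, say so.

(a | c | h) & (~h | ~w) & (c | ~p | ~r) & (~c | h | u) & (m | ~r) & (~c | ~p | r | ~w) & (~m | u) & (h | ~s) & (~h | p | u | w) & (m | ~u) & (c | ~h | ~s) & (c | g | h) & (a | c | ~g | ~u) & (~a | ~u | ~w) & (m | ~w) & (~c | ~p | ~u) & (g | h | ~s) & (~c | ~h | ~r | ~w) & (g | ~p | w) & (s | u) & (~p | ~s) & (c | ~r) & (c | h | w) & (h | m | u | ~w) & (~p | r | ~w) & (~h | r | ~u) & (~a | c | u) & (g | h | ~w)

Set s = False.
  then (s | u) forces u = True.
  then (m | ~u) forces m = True.
Set c = True.
  then (~c | ~p | ~u) forces p = False.
Set a = False.
Set r = False.
  then (~h | r | ~u) forces h = False.
Set g = False.
  then (g | h | ~w) forces w = False.
All clauses satisfied.

s: False, c: True, p: False, a: False, r: False, u: True, m: True, h: False, g: False, w: False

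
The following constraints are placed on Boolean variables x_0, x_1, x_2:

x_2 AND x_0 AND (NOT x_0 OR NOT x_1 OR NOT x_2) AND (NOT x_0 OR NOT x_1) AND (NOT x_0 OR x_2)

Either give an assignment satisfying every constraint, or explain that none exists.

x_0 = True; x_1 = False; x_2 = True

Unit clause (x_2) forces x_2 = True.
Unit clause (x_0) forces x_0 = True.
In (NOT x_0 OR NOT x_1 OR NOT x_2) only NOT x_1 is left, so x_1 = False.
Check each clause:
  (x_2): x_2 holds.
  (x_0): x_0 holds.
  (NOT x_0 OR NOT x_1 OR NOT x_2): NOT x_1 holds.
  (NOT x_0 OR NOT x_1): NOT x_1 holds.
  (NOT x_0 OR x_2): x_2 holds.
All clauses satisfied.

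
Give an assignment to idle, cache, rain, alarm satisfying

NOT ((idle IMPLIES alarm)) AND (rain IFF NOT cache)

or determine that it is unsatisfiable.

idle = True, cache = True, rain = False, alarm = False

  NOT ((idle IMPLIES alarm)) = True
    idle IMPLIES alarm = False
  rain IFF NOT cache = True
    NOT cache = False
Both conjuncts True, so the formula holds.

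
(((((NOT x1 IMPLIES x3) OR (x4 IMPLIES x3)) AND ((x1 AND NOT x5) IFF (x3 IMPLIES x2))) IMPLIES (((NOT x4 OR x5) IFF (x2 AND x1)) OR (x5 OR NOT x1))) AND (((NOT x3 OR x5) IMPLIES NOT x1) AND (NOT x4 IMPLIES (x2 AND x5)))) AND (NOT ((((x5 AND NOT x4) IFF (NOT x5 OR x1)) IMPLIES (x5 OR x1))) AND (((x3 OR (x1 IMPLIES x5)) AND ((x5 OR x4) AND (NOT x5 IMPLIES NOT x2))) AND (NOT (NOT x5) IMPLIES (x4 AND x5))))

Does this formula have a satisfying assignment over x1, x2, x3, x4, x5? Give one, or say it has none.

The formula is unsatisfiable.

The conjunct NOT ((((x5 AND NOT x4) IFF (NOT x5 OR x1)) IMPLIES (x5 OR x1))) is unsatisfiable on its own:
  x1=F, x4=F, x5=F: evaluates to False.
  x1=F, x4=F, x5=T: evaluates to False.
  x1=F, x4=T, x5=F: evaluates to False.
  x1=F, x4=T, x5=T: evaluates to False.
  x1=T, x4=F, x5=F: evaluates to False.
  x1=T, x4=F, x5=T: evaluates to False.
  x1=T, x4=T, x5=F: evaluates to False.
  x1=T, x4=T, x5=T: evaluates to False.
So the whole conjunction is unsatisfiable.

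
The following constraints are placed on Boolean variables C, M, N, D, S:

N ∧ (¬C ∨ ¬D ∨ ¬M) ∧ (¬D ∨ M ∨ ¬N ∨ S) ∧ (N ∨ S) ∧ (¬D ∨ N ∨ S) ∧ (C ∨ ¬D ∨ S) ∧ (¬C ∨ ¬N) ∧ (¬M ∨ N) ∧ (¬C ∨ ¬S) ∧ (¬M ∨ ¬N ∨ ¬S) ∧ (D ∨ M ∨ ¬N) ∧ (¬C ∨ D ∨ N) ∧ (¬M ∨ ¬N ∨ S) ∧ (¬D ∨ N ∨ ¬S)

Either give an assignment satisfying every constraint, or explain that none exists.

C: False, M: False, N: True, D: True, S: True

Unit clause (N) forces N = True.
In (¬C ∨ ¬N) only ¬C is left, so C = False.
Try M = True:
  (¬M ∨ ¬N ∨ ¬S) forces S = False.
  clause (¬M ∨ ¬N ∨ S) is falsified — backtrack.
So M = False.
  then (D ∨ M ∨ ¬N) forces D = True.
  then (¬D ∨ M ∨ ¬N ∨ S) forces S = True.
All clauses satisfied.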